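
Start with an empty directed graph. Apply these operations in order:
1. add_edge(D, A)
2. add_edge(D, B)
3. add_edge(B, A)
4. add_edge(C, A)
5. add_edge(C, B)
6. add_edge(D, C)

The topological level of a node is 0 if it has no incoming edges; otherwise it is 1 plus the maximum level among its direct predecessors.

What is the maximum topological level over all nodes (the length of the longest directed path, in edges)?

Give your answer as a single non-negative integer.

Answer: 3

Derivation:
Op 1: add_edge(D, A). Edges now: 1
Op 2: add_edge(D, B). Edges now: 2
Op 3: add_edge(B, A). Edges now: 3
Op 4: add_edge(C, A). Edges now: 4
Op 5: add_edge(C, B). Edges now: 5
Op 6: add_edge(D, C). Edges now: 6
Compute levels (Kahn BFS):
  sources (in-degree 0): D
  process D: level=0
    D->A: in-degree(A)=2, level(A)>=1
    D->B: in-degree(B)=1, level(B)>=1
    D->C: in-degree(C)=0, level(C)=1, enqueue
  process C: level=1
    C->A: in-degree(A)=1, level(A)>=2
    C->B: in-degree(B)=0, level(B)=2, enqueue
  process B: level=2
    B->A: in-degree(A)=0, level(A)=3, enqueue
  process A: level=3
All levels: A:3, B:2, C:1, D:0
max level = 3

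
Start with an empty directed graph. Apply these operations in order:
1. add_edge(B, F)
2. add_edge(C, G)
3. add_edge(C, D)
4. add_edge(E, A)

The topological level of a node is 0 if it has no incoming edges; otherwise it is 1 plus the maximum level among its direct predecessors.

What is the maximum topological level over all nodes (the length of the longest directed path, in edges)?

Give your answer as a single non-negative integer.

Op 1: add_edge(B, F). Edges now: 1
Op 2: add_edge(C, G). Edges now: 2
Op 3: add_edge(C, D). Edges now: 3
Op 4: add_edge(E, A). Edges now: 4
Compute levels (Kahn BFS):
  sources (in-degree 0): B, C, E
  process B: level=0
    B->F: in-degree(F)=0, level(F)=1, enqueue
  process C: level=0
    C->D: in-degree(D)=0, level(D)=1, enqueue
    C->G: in-degree(G)=0, level(G)=1, enqueue
  process E: level=0
    E->A: in-degree(A)=0, level(A)=1, enqueue
  process F: level=1
  process D: level=1
  process G: level=1
  process A: level=1
All levels: A:1, B:0, C:0, D:1, E:0, F:1, G:1
max level = 1

Answer: 1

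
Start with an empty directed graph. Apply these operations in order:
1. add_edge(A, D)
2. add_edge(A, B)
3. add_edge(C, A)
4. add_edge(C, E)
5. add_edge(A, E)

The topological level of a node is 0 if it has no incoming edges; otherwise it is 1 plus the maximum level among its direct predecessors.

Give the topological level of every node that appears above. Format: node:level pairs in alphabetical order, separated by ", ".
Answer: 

Op 1: add_edge(A, D). Edges now: 1
Op 2: add_edge(A, B). Edges now: 2
Op 3: add_edge(C, A). Edges now: 3
Op 4: add_edge(C, E). Edges now: 4
Op 5: add_edge(A, E). Edges now: 5
Compute levels (Kahn BFS):
  sources (in-degree 0): C
  process C: level=0
    C->A: in-degree(A)=0, level(A)=1, enqueue
    C->E: in-degree(E)=1, level(E)>=1
  process A: level=1
    A->B: in-degree(B)=0, level(B)=2, enqueue
    A->D: in-degree(D)=0, level(D)=2, enqueue
    A->E: in-degree(E)=0, level(E)=2, enqueue
  process B: level=2
  process D: level=2
  process E: level=2
All levels: A:1, B:2, C:0, D:2, E:2

Answer: A:1, B:2, C:0, D:2, E:2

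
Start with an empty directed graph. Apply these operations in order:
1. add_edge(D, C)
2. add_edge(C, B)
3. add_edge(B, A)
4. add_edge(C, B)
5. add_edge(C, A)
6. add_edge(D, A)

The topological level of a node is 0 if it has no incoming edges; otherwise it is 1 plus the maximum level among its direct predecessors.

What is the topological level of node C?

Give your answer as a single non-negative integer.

Op 1: add_edge(D, C). Edges now: 1
Op 2: add_edge(C, B). Edges now: 2
Op 3: add_edge(B, A). Edges now: 3
Op 4: add_edge(C, B) (duplicate, no change). Edges now: 3
Op 5: add_edge(C, A). Edges now: 4
Op 6: add_edge(D, A). Edges now: 5
Compute levels (Kahn BFS):
  sources (in-degree 0): D
  process D: level=0
    D->A: in-degree(A)=2, level(A)>=1
    D->C: in-degree(C)=0, level(C)=1, enqueue
  process C: level=1
    C->A: in-degree(A)=1, level(A)>=2
    C->B: in-degree(B)=0, level(B)=2, enqueue
  process B: level=2
    B->A: in-degree(A)=0, level(A)=3, enqueue
  process A: level=3
All levels: A:3, B:2, C:1, D:0
level(C) = 1

Answer: 1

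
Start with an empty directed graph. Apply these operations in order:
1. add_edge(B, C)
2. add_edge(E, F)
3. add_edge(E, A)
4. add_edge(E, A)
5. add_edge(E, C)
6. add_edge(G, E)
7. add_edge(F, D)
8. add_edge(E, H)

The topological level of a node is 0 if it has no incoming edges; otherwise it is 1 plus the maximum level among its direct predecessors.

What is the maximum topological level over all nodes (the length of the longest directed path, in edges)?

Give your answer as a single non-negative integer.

Answer: 3

Derivation:
Op 1: add_edge(B, C). Edges now: 1
Op 2: add_edge(E, F). Edges now: 2
Op 3: add_edge(E, A). Edges now: 3
Op 4: add_edge(E, A) (duplicate, no change). Edges now: 3
Op 5: add_edge(E, C). Edges now: 4
Op 6: add_edge(G, E). Edges now: 5
Op 7: add_edge(F, D). Edges now: 6
Op 8: add_edge(E, H). Edges now: 7
Compute levels (Kahn BFS):
  sources (in-degree 0): B, G
  process B: level=0
    B->C: in-degree(C)=1, level(C)>=1
  process G: level=0
    G->E: in-degree(E)=0, level(E)=1, enqueue
  process E: level=1
    E->A: in-degree(A)=0, level(A)=2, enqueue
    E->C: in-degree(C)=0, level(C)=2, enqueue
    E->F: in-degree(F)=0, level(F)=2, enqueue
    E->H: in-degree(H)=0, level(H)=2, enqueue
  process A: level=2
  process C: level=2
  process F: level=2
    F->D: in-degree(D)=0, level(D)=3, enqueue
  process H: level=2
  process D: level=3
All levels: A:2, B:0, C:2, D:3, E:1, F:2, G:0, H:2
max level = 3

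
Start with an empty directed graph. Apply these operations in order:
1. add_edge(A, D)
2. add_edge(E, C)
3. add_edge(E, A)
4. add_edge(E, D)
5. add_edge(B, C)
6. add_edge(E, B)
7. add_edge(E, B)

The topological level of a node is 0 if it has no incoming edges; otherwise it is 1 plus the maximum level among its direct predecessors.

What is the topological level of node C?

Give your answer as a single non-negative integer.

Answer: 2

Derivation:
Op 1: add_edge(A, D). Edges now: 1
Op 2: add_edge(E, C). Edges now: 2
Op 3: add_edge(E, A). Edges now: 3
Op 4: add_edge(E, D). Edges now: 4
Op 5: add_edge(B, C). Edges now: 5
Op 6: add_edge(E, B). Edges now: 6
Op 7: add_edge(E, B) (duplicate, no change). Edges now: 6
Compute levels (Kahn BFS):
  sources (in-degree 0): E
  process E: level=0
    E->A: in-degree(A)=0, level(A)=1, enqueue
    E->B: in-degree(B)=0, level(B)=1, enqueue
    E->C: in-degree(C)=1, level(C)>=1
    E->D: in-degree(D)=1, level(D)>=1
  process A: level=1
    A->D: in-degree(D)=0, level(D)=2, enqueue
  process B: level=1
    B->C: in-degree(C)=0, level(C)=2, enqueue
  process D: level=2
  process C: level=2
All levels: A:1, B:1, C:2, D:2, E:0
level(C) = 2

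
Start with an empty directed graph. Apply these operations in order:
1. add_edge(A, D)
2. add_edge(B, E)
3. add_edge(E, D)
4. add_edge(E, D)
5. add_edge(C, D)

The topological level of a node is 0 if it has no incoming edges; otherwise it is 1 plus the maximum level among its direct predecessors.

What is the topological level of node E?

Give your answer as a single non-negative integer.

Answer: 1

Derivation:
Op 1: add_edge(A, D). Edges now: 1
Op 2: add_edge(B, E). Edges now: 2
Op 3: add_edge(E, D). Edges now: 3
Op 4: add_edge(E, D) (duplicate, no change). Edges now: 3
Op 5: add_edge(C, D). Edges now: 4
Compute levels (Kahn BFS):
  sources (in-degree 0): A, B, C
  process A: level=0
    A->D: in-degree(D)=2, level(D)>=1
  process B: level=0
    B->E: in-degree(E)=0, level(E)=1, enqueue
  process C: level=0
    C->D: in-degree(D)=1, level(D)>=1
  process E: level=1
    E->D: in-degree(D)=0, level(D)=2, enqueue
  process D: level=2
All levels: A:0, B:0, C:0, D:2, E:1
level(E) = 1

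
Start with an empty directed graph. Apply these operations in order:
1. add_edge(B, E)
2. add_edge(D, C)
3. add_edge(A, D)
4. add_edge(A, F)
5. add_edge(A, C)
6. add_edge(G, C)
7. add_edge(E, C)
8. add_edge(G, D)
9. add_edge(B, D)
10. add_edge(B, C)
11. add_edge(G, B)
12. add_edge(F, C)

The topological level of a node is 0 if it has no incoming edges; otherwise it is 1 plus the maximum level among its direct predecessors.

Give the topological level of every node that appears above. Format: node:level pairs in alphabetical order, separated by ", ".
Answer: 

Op 1: add_edge(B, E). Edges now: 1
Op 2: add_edge(D, C). Edges now: 2
Op 3: add_edge(A, D). Edges now: 3
Op 4: add_edge(A, F). Edges now: 4
Op 5: add_edge(A, C). Edges now: 5
Op 6: add_edge(G, C). Edges now: 6
Op 7: add_edge(E, C). Edges now: 7
Op 8: add_edge(G, D). Edges now: 8
Op 9: add_edge(B, D). Edges now: 9
Op 10: add_edge(B, C). Edges now: 10
Op 11: add_edge(G, B). Edges now: 11
Op 12: add_edge(F, C). Edges now: 12
Compute levels (Kahn BFS):
  sources (in-degree 0): A, G
  process A: level=0
    A->C: in-degree(C)=5, level(C)>=1
    A->D: in-degree(D)=2, level(D)>=1
    A->F: in-degree(F)=0, level(F)=1, enqueue
  process G: level=0
    G->B: in-degree(B)=0, level(B)=1, enqueue
    G->C: in-degree(C)=4, level(C)>=1
    G->D: in-degree(D)=1, level(D)>=1
  process F: level=1
    F->C: in-degree(C)=3, level(C)>=2
  process B: level=1
    B->C: in-degree(C)=2, level(C)>=2
    B->D: in-degree(D)=0, level(D)=2, enqueue
    B->E: in-degree(E)=0, level(E)=2, enqueue
  process D: level=2
    D->C: in-degree(C)=1, level(C)>=3
  process E: level=2
    E->C: in-degree(C)=0, level(C)=3, enqueue
  process C: level=3
All levels: A:0, B:1, C:3, D:2, E:2, F:1, G:0

Answer: A:0, B:1, C:3, D:2, E:2, F:1, G:0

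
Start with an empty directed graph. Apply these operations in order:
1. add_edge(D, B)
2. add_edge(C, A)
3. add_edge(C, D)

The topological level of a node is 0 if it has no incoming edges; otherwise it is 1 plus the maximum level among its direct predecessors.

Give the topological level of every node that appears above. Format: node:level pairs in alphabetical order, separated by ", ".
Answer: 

Answer: A:1, B:2, C:0, D:1

Derivation:
Op 1: add_edge(D, B). Edges now: 1
Op 2: add_edge(C, A). Edges now: 2
Op 3: add_edge(C, D). Edges now: 3
Compute levels (Kahn BFS):
  sources (in-degree 0): C
  process C: level=0
    C->A: in-degree(A)=0, level(A)=1, enqueue
    C->D: in-degree(D)=0, level(D)=1, enqueue
  process A: level=1
  process D: level=1
    D->B: in-degree(B)=0, level(B)=2, enqueue
  process B: level=2
All levels: A:1, B:2, C:0, D:1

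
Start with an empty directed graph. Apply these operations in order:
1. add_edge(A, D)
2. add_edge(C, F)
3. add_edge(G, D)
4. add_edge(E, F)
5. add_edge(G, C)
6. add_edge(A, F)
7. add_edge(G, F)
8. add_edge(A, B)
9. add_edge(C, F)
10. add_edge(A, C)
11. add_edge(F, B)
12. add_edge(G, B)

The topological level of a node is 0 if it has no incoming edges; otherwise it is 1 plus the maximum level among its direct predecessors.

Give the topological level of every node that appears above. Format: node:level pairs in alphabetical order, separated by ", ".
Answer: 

Op 1: add_edge(A, D). Edges now: 1
Op 2: add_edge(C, F). Edges now: 2
Op 3: add_edge(G, D). Edges now: 3
Op 4: add_edge(E, F). Edges now: 4
Op 5: add_edge(G, C). Edges now: 5
Op 6: add_edge(A, F). Edges now: 6
Op 7: add_edge(G, F). Edges now: 7
Op 8: add_edge(A, B). Edges now: 8
Op 9: add_edge(C, F) (duplicate, no change). Edges now: 8
Op 10: add_edge(A, C). Edges now: 9
Op 11: add_edge(F, B). Edges now: 10
Op 12: add_edge(G, B). Edges now: 11
Compute levels (Kahn BFS):
  sources (in-degree 0): A, E, G
  process A: level=0
    A->B: in-degree(B)=2, level(B)>=1
    A->C: in-degree(C)=1, level(C)>=1
    A->D: in-degree(D)=1, level(D)>=1
    A->F: in-degree(F)=3, level(F)>=1
  process E: level=0
    E->F: in-degree(F)=2, level(F)>=1
  process G: level=0
    G->B: in-degree(B)=1, level(B)>=1
    G->C: in-degree(C)=0, level(C)=1, enqueue
    G->D: in-degree(D)=0, level(D)=1, enqueue
    G->F: in-degree(F)=1, level(F)>=1
  process C: level=1
    C->F: in-degree(F)=0, level(F)=2, enqueue
  process D: level=1
  process F: level=2
    F->B: in-degree(B)=0, level(B)=3, enqueue
  process B: level=3
All levels: A:0, B:3, C:1, D:1, E:0, F:2, G:0

Answer: A:0, B:3, C:1, D:1, E:0, F:2, G:0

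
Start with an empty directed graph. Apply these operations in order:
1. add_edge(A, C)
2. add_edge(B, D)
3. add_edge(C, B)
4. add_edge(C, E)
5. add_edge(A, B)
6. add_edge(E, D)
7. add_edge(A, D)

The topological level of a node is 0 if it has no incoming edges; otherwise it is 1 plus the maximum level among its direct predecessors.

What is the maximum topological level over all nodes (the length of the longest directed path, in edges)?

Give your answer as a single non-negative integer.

Op 1: add_edge(A, C). Edges now: 1
Op 2: add_edge(B, D). Edges now: 2
Op 3: add_edge(C, B). Edges now: 3
Op 4: add_edge(C, E). Edges now: 4
Op 5: add_edge(A, B). Edges now: 5
Op 6: add_edge(E, D). Edges now: 6
Op 7: add_edge(A, D). Edges now: 7
Compute levels (Kahn BFS):
  sources (in-degree 0): A
  process A: level=0
    A->B: in-degree(B)=1, level(B)>=1
    A->C: in-degree(C)=0, level(C)=1, enqueue
    A->D: in-degree(D)=2, level(D)>=1
  process C: level=1
    C->B: in-degree(B)=0, level(B)=2, enqueue
    C->E: in-degree(E)=0, level(E)=2, enqueue
  process B: level=2
    B->D: in-degree(D)=1, level(D)>=3
  process E: level=2
    E->D: in-degree(D)=0, level(D)=3, enqueue
  process D: level=3
All levels: A:0, B:2, C:1, D:3, E:2
max level = 3

Answer: 3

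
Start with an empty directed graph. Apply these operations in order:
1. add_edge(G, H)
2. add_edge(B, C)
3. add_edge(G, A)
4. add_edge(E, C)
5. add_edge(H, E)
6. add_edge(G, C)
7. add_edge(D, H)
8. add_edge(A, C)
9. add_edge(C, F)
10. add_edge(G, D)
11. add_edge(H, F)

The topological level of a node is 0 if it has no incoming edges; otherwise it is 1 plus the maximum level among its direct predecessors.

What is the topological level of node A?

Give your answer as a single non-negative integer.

Op 1: add_edge(G, H). Edges now: 1
Op 2: add_edge(B, C). Edges now: 2
Op 3: add_edge(G, A). Edges now: 3
Op 4: add_edge(E, C). Edges now: 4
Op 5: add_edge(H, E). Edges now: 5
Op 6: add_edge(G, C). Edges now: 6
Op 7: add_edge(D, H). Edges now: 7
Op 8: add_edge(A, C). Edges now: 8
Op 9: add_edge(C, F). Edges now: 9
Op 10: add_edge(G, D). Edges now: 10
Op 11: add_edge(H, F). Edges now: 11
Compute levels (Kahn BFS):
  sources (in-degree 0): B, G
  process B: level=0
    B->C: in-degree(C)=3, level(C)>=1
  process G: level=0
    G->A: in-degree(A)=0, level(A)=1, enqueue
    G->C: in-degree(C)=2, level(C)>=1
    G->D: in-degree(D)=0, level(D)=1, enqueue
    G->H: in-degree(H)=1, level(H)>=1
  process A: level=1
    A->C: in-degree(C)=1, level(C)>=2
  process D: level=1
    D->H: in-degree(H)=0, level(H)=2, enqueue
  process H: level=2
    H->E: in-degree(E)=0, level(E)=3, enqueue
    H->F: in-degree(F)=1, level(F)>=3
  process E: level=3
    E->C: in-degree(C)=0, level(C)=4, enqueue
  process C: level=4
    C->F: in-degree(F)=0, level(F)=5, enqueue
  process F: level=5
All levels: A:1, B:0, C:4, D:1, E:3, F:5, G:0, H:2
level(A) = 1

Answer: 1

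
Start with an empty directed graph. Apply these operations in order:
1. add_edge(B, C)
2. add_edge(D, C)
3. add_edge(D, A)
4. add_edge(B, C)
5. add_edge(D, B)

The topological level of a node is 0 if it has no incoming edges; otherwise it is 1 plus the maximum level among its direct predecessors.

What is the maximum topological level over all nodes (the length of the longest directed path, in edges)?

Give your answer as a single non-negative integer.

Answer: 2

Derivation:
Op 1: add_edge(B, C). Edges now: 1
Op 2: add_edge(D, C). Edges now: 2
Op 3: add_edge(D, A). Edges now: 3
Op 4: add_edge(B, C) (duplicate, no change). Edges now: 3
Op 5: add_edge(D, B). Edges now: 4
Compute levels (Kahn BFS):
  sources (in-degree 0): D
  process D: level=0
    D->A: in-degree(A)=0, level(A)=1, enqueue
    D->B: in-degree(B)=0, level(B)=1, enqueue
    D->C: in-degree(C)=1, level(C)>=1
  process A: level=1
  process B: level=1
    B->C: in-degree(C)=0, level(C)=2, enqueue
  process C: level=2
All levels: A:1, B:1, C:2, D:0
max level = 2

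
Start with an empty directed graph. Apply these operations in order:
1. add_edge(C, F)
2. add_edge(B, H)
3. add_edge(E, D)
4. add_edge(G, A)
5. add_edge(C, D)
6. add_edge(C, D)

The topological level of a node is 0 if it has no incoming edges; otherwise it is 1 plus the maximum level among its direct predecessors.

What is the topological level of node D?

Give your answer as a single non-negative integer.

Answer: 1

Derivation:
Op 1: add_edge(C, F). Edges now: 1
Op 2: add_edge(B, H). Edges now: 2
Op 3: add_edge(E, D). Edges now: 3
Op 4: add_edge(G, A). Edges now: 4
Op 5: add_edge(C, D). Edges now: 5
Op 6: add_edge(C, D) (duplicate, no change). Edges now: 5
Compute levels (Kahn BFS):
  sources (in-degree 0): B, C, E, G
  process B: level=0
    B->H: in-degree(H)=0, level(H)=1, enqueue
  process C: level=0
    C->D: in-degree(D)=1, level(D)>=1
    C->F: in-degree(F)=0, level(F)=1, enqueue
  process E: level=0
    E->D: in-degree(D)=0, level(D)=1, enqueue
  process G: level=0
    G->A: in-degree(A)=0, level(A)=1, enqueue
  process H: level=1
  process F: level=1
  process D: level=1
  process A: level=1
All levels: A:1, B:0, C:0, D:1, E:0, F:1, G:0, H:1
level(D) = 1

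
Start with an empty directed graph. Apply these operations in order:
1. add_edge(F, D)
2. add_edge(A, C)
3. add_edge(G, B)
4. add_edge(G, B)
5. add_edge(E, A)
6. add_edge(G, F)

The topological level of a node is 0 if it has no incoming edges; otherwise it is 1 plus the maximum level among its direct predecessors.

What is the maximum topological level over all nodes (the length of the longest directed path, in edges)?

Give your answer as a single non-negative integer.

Op 1: add_edge(F, D). Edges now: 1
Op 2: add_edge(A, C). Edges now: 2
Op 3: add_edge(G, B). Edges now: 3
Op 4: add_edge(G, B) (duplicate, no change). Edges now: 3
Op 5: add_edge(E, A). Edges now: 4
Op 6: add_edge(G, F). Edges now: 5
Compute levels (Kahn BFS):
  sources (in-degree 0): E, G
  process E: level=0
    E->A: in-degree(A)=0, level(A)=1, enqueue
  process G: level=0
    G->B: in-degree(B)=0, level(B)=1, enqueue
    G->F: in-degree(F)=0, level(F)=1, enqueue
  process A: level=1
    A->C: in-degree(C)=0, level(C)=2, enqueue
  process B: level=1
  process F: level=1
    F->D: in-degree(D)=0, level(D)=2, enqueue
  process C: level=2
  process D: level=2
All levels: A:1, B:1, C:2, D:2, E:0, F:1, G:0
max level = 2

Answer: 2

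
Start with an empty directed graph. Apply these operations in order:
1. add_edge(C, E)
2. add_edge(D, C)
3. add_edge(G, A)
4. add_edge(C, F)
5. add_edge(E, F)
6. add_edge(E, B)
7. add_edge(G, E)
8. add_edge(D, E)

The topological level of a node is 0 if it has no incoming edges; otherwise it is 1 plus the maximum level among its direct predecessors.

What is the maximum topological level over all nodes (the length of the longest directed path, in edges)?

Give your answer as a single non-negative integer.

Answer: 3

Derivation:
Op 1: add_edge(C, E). Edges now: 1
Op 2: add_edge(D, C). Edges now: 2
Op 3: add_edge(G, A). Edges now: 3
Op 4: add_edge(C, F). Edges now: 4
Op 5: add_edge(E, F). Edges now: 5
Op 6: add_edge(E, B). Edges now: 6
Op 7: add_edge(G, E). Edges now: 7
Op 8: add_edge(D, E). Edges now: 8
Compute levels (Kahn BFS):
  sources (in-degree 0): D, G
  process D: level=0
    D->C: in-degree(C)=0, level(C)=1, enqueue
    D->E: in-degree(E)=2, level(E)>=1
  process G: level=0
    G->A: in-degree(A)=0, level(A)=1, enqueue
    G->E: in-degree(E)=1, level(E)>=1
  process C: level=1
    C->E: in-degree(E)=0, level(E)=2, enqueue
    C->F: in-degree(F)=1, level(F)>=2
  process A: level=1
  process E: level=2
    E->B: in-degree(B)=0, level(B)=3, enqueue
    E->F: in-degree(F)=0, level(F)=3, enqueue
  process B: level=3
  process F: level=3
All levels: A:1, B:3, C:1, D:0, E:2, F:3, G:0
max level = 3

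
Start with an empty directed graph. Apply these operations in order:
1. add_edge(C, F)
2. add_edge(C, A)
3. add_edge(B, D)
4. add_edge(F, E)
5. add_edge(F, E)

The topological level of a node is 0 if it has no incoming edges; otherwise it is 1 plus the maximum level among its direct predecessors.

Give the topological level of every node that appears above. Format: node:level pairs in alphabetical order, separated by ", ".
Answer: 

Op 1: add_edge(C, F). Edges now: 1
Op 2: add_edge(C, A). Edges now: 2
Op 3: add_edge(B, D). Edges now: 3
Op 4: add_edge(F, E). Edges now: 4
Op 5: add_edge(F, E) (duplicate, no change). Edges now: 4
Compute levels (Kahn BFS):
  sources (in-degree 0): B, C
  process B: level=0
    B->D: in-degree(D)=0, level(D)=1, enqueue
  process C: level=0
    C->A: in-degree(A)=0, level(A)=1, enqueue
    C->F: in-degree(F)=0, level(F)=1, enqueue
  process D: level=1
  process A: level=1
  process F: level=1
    F->E: in-degree(E)=0, level(E)=2, enqueue
  process E: level=2
All levels: A:1, B:0, C:0, D:1, E:2, F:1

Answer: A:1, B:0, C:0, D:1, E:2, F:1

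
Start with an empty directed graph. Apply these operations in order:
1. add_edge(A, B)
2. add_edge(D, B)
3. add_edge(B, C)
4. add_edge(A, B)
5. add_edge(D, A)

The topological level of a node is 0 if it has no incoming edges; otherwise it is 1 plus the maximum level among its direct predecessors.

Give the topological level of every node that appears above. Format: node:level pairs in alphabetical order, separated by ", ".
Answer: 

Answer: A:1, B:2, C:3, D:0

Derivation:
Op 1: add_edge(A, B). Edges now: 1
Op 2: add_edge(D, B). Edges now: 2
Op 3: add_edge(B, C). Edges now: 3
Op 4: add_edge(A, B) (duplicate, no change). Edges now: 3
Op 5: add_edge(D, A). Edges now: 4
Compute levels (Kahn BFS):
  sources (in-degree 0): D
  process D: level=0
    D->A: in-degree(A)=0, level(A)=1, enqueue
    D->B: in-degree(B)=1, level(B)>=1
  process A: level=1
    A->B: in-degree(B)=0, level(B)=2, enqueue
  process B: level=2
    B->C: in-degree(C)=0, level(C)=3, enqueue
  process C: level=3
All levels: A:1, B:2, C:3, D:0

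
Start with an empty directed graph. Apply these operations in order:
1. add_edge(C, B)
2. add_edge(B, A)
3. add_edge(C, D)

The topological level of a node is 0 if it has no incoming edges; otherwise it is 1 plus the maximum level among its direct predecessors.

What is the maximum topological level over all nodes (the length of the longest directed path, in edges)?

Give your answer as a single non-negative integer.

Answer: 2

Derivation:
Op 1: add_edge(C, B). Edges now: 1
Op 2: add_edge(B, A). Edges now: 2
Op 3: add_edge(C, D). Edges now: 3
Compute levels (Kahn BFS):
  sources (in-degree 0): C
  process C: level=0
    C->B: in-degree(B)=0, level(B)=1, enqueue
    C->D: in-degree(D)=0, level(D)=1, enqueue
  process B: level=1
    B->A: in-degree(A)=0, level(A)=2, enqueue
  process D: level=1
  process A: level=2
All levels: A:2, B:1, C:0, D:1
max level = 2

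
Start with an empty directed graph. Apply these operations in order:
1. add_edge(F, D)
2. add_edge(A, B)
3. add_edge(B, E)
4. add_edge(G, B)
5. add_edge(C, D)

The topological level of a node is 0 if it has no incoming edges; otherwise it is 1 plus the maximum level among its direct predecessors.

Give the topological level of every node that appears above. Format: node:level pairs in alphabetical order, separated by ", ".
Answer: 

Answer: A:0, B:1, C:0, D:1, E:2, F:0, G:0

Derivation:
Op 1: add_edge(F, D). Edges now: 1
Op 2: add_edge(A, B). Edges now: 2
Op 3: add_edge(B, E). Edges now: 3
Op 4: add_edge(G, B). Edges now: 4
Op 5: add_edge(C, D). Edges now: 5
Compute levels (Kahn BFS):
  sources (in-degree 0): A, C, F, G
  process A: level=0
    A->B: in-degree(B)=1, level(B)>=1
  process C: level=0
    C->D: in-degree(D)=1, level(D)>=1
  process F: level=0
    F->D: in-degree(D)=0, level(D)=1, enqueue
  process G: level=0
    G->B: in-degree(B)=0, level(B)=1, enqueue
  process D: level=1
  process B: level=1
    B->E: in-degree(E)=0, level(E)=2, enqueue
  process E: level=2
All levels: A:0, B:1, C:0, D:1, E:2, F:0, G:0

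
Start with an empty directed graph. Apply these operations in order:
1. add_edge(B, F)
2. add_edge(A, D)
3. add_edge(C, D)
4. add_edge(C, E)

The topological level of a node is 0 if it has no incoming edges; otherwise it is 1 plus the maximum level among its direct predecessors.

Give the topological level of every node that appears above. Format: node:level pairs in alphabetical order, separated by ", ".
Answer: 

Op 1: add_edge(B, F). Edges now: 1
Op 2: add_edge(A, D). Edges now: 2
Op 3: add_edge(C, D). Edges now: 3
Op 4: add_edge(C, E). Edges now: 4
Compute levels (Kahn BFS):
  sources (in-degree 0): A, B, C
  process A: level=0
    A->D: in-degree(D)=1, level(D)>=1
  process B: level=0
    B->F: in-degree(F)=0, level(F)=1, enqueue
  process C: level=0
    C->D: in-degree(D)=0, level(D)=1, enqueue
    C->E: in-degree(E)=0, level(E)=1, enqueue
  process F: level=1
  process D: level=1
  process E: level=1
All levels: A:0, B:0, C:0, D:1, E:1, F:1

Answer: A:0, B:0, C:0, D:1, E:1, F:1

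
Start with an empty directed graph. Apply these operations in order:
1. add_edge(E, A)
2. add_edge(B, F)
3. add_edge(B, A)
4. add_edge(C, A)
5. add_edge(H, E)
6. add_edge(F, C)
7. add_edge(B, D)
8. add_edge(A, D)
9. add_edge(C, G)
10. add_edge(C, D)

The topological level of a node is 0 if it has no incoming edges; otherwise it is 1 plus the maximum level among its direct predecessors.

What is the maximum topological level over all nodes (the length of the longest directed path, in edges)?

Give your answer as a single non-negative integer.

Answer: 4

Derivation:
Op 1: add_edge(E, A). Edges now: 1
Op 2: add_edge(B, F). Edges now: 2
Op 3: add_edge(B, A). Edges now: 3
Op 4: add_edge(C, A). Edges now: 4
Op 5: add_edge(H, E). Edges now: 5
Op 6: add_edge(F, C). Edges now: 6
Op 7: add_edge(B, D). Edges now: 7
Op 8: add_edge(A, D). Edges now: 8
Op 9: add_edge(C, G). Edges now: 9
Op 10: add_edge(C, D). Edges now: 10
Compute levels (Kahn BFS):
  sources (in-degree 0): B, H
  process B: level=0
    B->A: in-degree(A)=2, level(A)>=1
    B->D: in-degree(D)=2, level(D)>=1
    B->F: in-degree(F)=0, level(F)=1, enqueue
  process H: level=0
    H->E: in-degree(E)=0, level(E)=1, enqueue
  process F: level=1
    F->C: in-degree(C)=0, level(C)=2, enqueue
  process E: level=1
    E->A: in-degree(A)=1, level(A)>=2
  process C: level=2
    C->A: in-degree(A)=0, level(A)=3, enqueue
    C->D: in-degree(D)=1, level(D)>=3
    C->G: in-degree(G)=0, level(G)=3, enqueue
  process A: level=3
    A->D: in-degree(D)=0, level(D)=4, enqueue
  process G: level=3
  process D: level=4
All levels: A:3, B:0, C:2, D:4, E:1, F:1, G:3, H:0
max level = 4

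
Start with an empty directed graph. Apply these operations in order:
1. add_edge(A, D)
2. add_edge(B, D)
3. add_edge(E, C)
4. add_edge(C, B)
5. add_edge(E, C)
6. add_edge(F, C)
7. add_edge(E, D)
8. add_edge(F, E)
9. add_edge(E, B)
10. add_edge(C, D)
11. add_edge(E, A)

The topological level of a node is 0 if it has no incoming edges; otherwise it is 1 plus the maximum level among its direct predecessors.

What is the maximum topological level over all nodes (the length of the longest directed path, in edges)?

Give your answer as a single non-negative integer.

Op 1: add_edge(A, D). Edges now: 1
Op 2: add_edge(B, D). Edges now: 2
Op 3: add_edge(E, C). Edges now: 3
Op 4: add_edge(C, B). Edges now: 4
Op 5: add_edge(E, C) (duplicate, no change). Edges now: 4
Op 6: add_edge(F, C). Edges now: 5
Op 7: add_edge(E, D). Edges now: 6
Op 8: add_edge(F, E). Edges now: 7
Op 9: add_edge(E, B). Edges now: 8
Op 10: add_edge(C, D). Edges now: 9
Op 11: add_edge(E, A). Edges now: 10
Compute levels (Kahn BFS):
  sources (in-degree 0): F
  process F: level=0
    F->C: in-degree(C)=1, level(C)>=1
    F->E: in-degree(E)=0, level(E)=1, enqueue
  process E: level=1
    E->A: in-degree(A)=0, level(A)=2, enqueue
    E->B: in-degree(B)=1, level(B)>=2
    E->C: in-degree(C)=0, level(C)=2, enqueue
    E->D: in-degree(D)=3, level(D)>=2
  process A: level=2
    A->D: in-degree(D)=2, level(D)>=3
  process C: level=2
    C->B: in-degree(B)=0, level(B)=3, enqueue
    C->D: in-degree(D)=1, level(D)>=3
  process B: level=3
    B->D: in-degree(D)=0, level(D)=4, enqueue
  process D: level=4
All levels: A:2, B:3, C:2, D:4, E:1, F:0
max level = 4

Answer: 4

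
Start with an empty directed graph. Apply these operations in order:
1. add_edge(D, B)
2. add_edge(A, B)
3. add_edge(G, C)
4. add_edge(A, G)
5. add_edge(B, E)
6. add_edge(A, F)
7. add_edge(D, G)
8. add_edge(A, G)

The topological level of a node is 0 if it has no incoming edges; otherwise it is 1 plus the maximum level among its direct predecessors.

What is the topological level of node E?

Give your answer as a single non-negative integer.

Answer: 2

Derivation:
Op 1: add_edge(D, B). Edges now: 1
Op 2: add_edge(A, B). Edges now: 2
Op 3: add_edge(G, C). Edges now: 3
Op 4: add_edge(A, G). Edges now: 4
Op 5: add_edge(B, E). Edges now: 5
Op 6: add_edge(A, F). Edges now: 6
Op 7: add_edge(D, G). Edges now: 7
Op 8: add_edge(A, G) (duplicate, no change). Edges now: 7
Compute levels (Kahn BFS):
  sources (in-degree 0): A, D
  process A: level=0
    A->B: in-degree(B)=1, level(B)>=1
    A->F: in-degree(F)=0, level(F)=1, enqueue
    A->G: in-degree(G)=1, level(G)>=1
  process D: level=0
    D->B: in-degree(B)=0, level(B)=1, enqueue
    D->G: in-degree(G)=0, level(G)=1, enqueue
  process F: level=1
  process B: level=1
    B->E: in-degree(E)=0, level(E)=2, enqueue
  process G: level=1
    G->C: in-degree(C)=0, level(C)=2, enqueue
  process E: level=2
  process C: level=2
All levels: A:0, B:1, C:2, D:0, E:2, F:1, G:1
level(E) = 2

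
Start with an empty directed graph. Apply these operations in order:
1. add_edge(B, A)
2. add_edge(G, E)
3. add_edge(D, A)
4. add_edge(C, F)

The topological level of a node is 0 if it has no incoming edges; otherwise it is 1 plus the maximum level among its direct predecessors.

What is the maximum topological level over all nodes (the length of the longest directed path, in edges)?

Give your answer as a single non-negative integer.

Answer: 1

Derivation:
Op 1: add_edge(B, A). Edges now: 1
Op 2: add_edge(G, E). Edges now: 2
Op 3: add_edge(D, A). Edges now: 3
Op 4: add_edge(C, F). Edges now: 4
Compute levels (Kahn BFS):
  sources (in-degree 0): B, C, D, G
  process B: level=0
    B->A: in-degree(A)=1, level(A)>=1
  process C: level=0
    C->F: in-degree(F)=0, level(F)=1, enqueue
  process D: level=0
    D->A: in-degree(A)=0, level(A)=1, enqueue
  process G: level=0
    G->E: in-degree(E)=0, level(E)=1, enqueue
  process F: level=1
  process A: level=1
  process E: level=1
All levels: A:1, B:0, C:0, D:0, E:1, F:1, G:0
max level = 1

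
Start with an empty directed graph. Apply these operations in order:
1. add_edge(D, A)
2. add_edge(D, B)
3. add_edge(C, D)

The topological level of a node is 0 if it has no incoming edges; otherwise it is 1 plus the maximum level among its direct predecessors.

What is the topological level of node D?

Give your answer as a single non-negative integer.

Op 1: add_edge(D, A). Edges now: 1
Op 2: add_edge(D, B). Edges now: 2
Op 3: add_edge(C, D). Edges now: 3
Compute levels (Kahn BFS):
  sources (in-degree 0): C
  process C: level=0
    C->D: in-degree(D)=0, level(D)=1, enqueue
  process D: level=1
    D->A: in-degree(A)=0, level(A)=2, enqueue
    D->B: in-degree(B)=0, level(B)=2, enqueue
  process A: level=2
  process B: level=2
All levels: A:2, B:2, C:0, D:1
level(D) = 1

Answer: 1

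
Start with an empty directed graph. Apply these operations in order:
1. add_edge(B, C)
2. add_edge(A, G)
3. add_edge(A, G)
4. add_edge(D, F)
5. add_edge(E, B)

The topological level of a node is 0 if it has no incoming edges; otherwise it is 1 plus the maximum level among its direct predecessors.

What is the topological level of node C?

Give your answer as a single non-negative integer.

Answer: 2

Derivation:
Op 1: add_edge(B, C). Edges now: 1
Op 2: add_edge(A, G). Edges now: 2
Op 3: add_edge(A, G) (duplicate, no change). Edges now: 2
Op 4: add_edge(D, F). Edges now: 3
Op 5: add_edge(E, B). Edges now: 4
Compute levels (Kahn BFS):
  sources (in-degree 0): A, D, E
  process A: level=0
    A->G: in-degree(G)=0, level(G)=1, enqueue
  process D: level=0
    D->F: in-degree(F)=0, level(F)=1, enqueue
  process E: level=0
    E->B: in-degree(B)=0, level(B)=1, enqueue
  process G: level=1
  process F: level=1
  process B: level=1
    B->C: in-degree(C)=0, level(C)=2, enqueue
  process C: level=2
All levels: A:0, B:1, C:2, D:0, E:0, F:1, G:1
level(C) = 2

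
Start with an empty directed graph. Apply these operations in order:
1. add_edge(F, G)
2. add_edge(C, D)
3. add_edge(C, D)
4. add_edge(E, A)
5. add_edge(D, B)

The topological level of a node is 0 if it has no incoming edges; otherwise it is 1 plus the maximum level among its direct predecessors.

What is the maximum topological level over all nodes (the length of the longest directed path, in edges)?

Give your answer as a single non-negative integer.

Answer: 2

Derivation:
Op 1: add_edge(F, G). Edges now: 1
Op 2: add_edge(C, D). Edges now: 2
Op 3: add_edge(C, D) (duplicate, no change). Edges now: 2
Op 4: add_edge(E, A). Edges now: 3
Op 5: add_edge(D, B). Edges now: 4
Compute levels (Kahn BFS):
  sources (in-degree 0): C, E, F
  process C: level=0
    C->D: in-degree(D)=0, level(D)=1, enqueue
  process E: level=0
    E->A: in-degree(A)=0, level(A)=1, enqueue
  process F: level=0
    F->G: in-degree(G)=0, level(G)=1, enqueue
  process D: level=1
    D->B: in-degree(B)=0, level(B)=2, enqueue
  process A: level=1
  process G: level=1
  process B: level=2
All levels: A:1, B:2, C:0, D:1, E:0, F:0, G:1
max level = 2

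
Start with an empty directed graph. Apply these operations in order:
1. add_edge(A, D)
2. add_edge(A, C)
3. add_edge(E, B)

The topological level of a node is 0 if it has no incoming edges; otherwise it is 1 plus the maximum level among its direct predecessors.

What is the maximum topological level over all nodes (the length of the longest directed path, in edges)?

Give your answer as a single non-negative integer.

Op 1: add_edge(A, D). Edges now: 1
Op 2: add_edge(A, C). Edges now: 2
Op 3: add_edge(E, B). Edges now: 3
Compute levels (Kahn BFS):
  sources (in-degree 0): A, E
  process A: level=0
    A->C: in-degree(C)=0, level(C)=1, enqueue
    A->D: in-degree(D)=0, level(D)=1, enqueue
  process E: level=0
    E->B: in-degree(B)=0, level(B)=1, enqueue
  process C: level=1
  process D: level=1
  process B: level=1
All levels: A:0, B:1, C:1, D:1, E:0
max level = 1

Answer: 1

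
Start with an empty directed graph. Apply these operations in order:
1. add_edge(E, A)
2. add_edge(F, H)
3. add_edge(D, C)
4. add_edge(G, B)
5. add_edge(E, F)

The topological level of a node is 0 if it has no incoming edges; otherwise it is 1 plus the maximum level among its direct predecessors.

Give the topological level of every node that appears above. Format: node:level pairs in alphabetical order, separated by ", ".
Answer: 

Answer: A:1, B:1, C:1, D:0, E:0, F:1, G:0, H:2

Derivation:
Op 1: add_edge(E, A). Edges now: 1
Op 2: add_edge(F, H). Edges now: 2
Op 3: add_edge(D, C). Edges now: 3
Op 4: add_edge(G, B). Edges now: 4
Op 5: add_edge(E, F). Edges now: 5
Compute levels (Kahn BFS):
  sources (in-degree 0): D, E, G
  process D: level=0
    D->C: in-degree(C)=0, level(C)=1, enqueue
  process E: level=0
    E->A: in-degree(A)=0, level(A)=1, enqueue
    E->F: in-degree(F)=0, level(F)=1, enqueue
  process G: level=0
    G->B: in-degree(B)=0, level(B)=1, enqueue
  process C: level=1
  process A: level=1
  process F: level=1
    F->H: in-degree(H)=0, level(H)=2, enqueue
  process B: level=1
  process H: level=2
All levels: A:1, B:1, C:1, D:0, E:0, F:1, G:0, H:2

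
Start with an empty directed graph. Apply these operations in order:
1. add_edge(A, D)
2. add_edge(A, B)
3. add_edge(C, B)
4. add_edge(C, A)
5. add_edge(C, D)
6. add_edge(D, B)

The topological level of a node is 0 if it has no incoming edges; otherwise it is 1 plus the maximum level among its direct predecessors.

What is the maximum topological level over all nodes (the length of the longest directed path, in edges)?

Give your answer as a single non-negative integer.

Op 1: add_edge(A, D). Edges now: 1
Op 2: add_edge(A, B). Edges now: 2
Op 3: add_edge(C, B). Edges now: 3
Op 4: add_edge(C, A). Edges now: 4
Op 5: add_edge(C, D). Edges now: 5
Op 6: add_edge(D, B). Edges now: 6
Compute levels (Kahn BFS):
  sources (in-degree 0): C
  process C: level=0
    C->A: in-degree(A)=0, level(A)=1, enqueue
    C->B: in-degree(B)=2, level(B)>=1
    C->D: in-degree(D)=1, level(D)>=1
  process A: level=1
    A->B: in-degree(B)=1, level(B)>=2
    A->D: in-degree(D)=0, level(D)=2, enqueue
  process D: level=2
    D->B: in-degree(B)=0, level(B)=3, enqueue
  process B: level=3
All levels: A:1, B:3, C:0, D:2
max level = 3

Answer: 3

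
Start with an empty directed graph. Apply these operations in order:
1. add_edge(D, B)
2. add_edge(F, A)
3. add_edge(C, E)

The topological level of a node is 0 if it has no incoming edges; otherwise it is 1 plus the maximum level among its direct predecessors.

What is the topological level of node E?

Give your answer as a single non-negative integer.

Op 1: add_edge(D, B). Edges now: 1
Op 2: add_edge(F, A). Edges now: 2
Op 3: add_edge(C, E). Edges now: 3
Compute levels (Kahn BFS):
  sources (in-degree 0): C, D, F
  process C: level=0
    C->E: in-degree(E)=0, level(E)=1, enqueue
  process D: level=0
    D->B: in-degree(B)=0, level(B)=1, enqueue
  process F: level=0
    F->A: in-degree(A)=0, level(A)=1, enqueue
  process E: level=1
  process B: level=1
  process A: level=1
All levels: A:1, B:1, C:0, D:0, E:1, F:0
level(E) = 1

Answer: 1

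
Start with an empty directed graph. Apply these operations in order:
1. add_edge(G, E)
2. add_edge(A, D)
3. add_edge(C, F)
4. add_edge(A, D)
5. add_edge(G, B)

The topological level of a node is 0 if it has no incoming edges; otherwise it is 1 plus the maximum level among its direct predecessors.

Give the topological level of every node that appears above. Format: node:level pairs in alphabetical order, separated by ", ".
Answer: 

Op 1: add_edge(G, E). Edges now: 1
Op 2: add_edge(A, D). Edges now: 2
Op 3: add_edge(C, F). Edges now: 3
Op 4: add_edge(A, D) (duplicate, no change). Edges now: 3
Op 5: add_edge(G, B). Edges now: 4
Compute levels (Kahn BFS):
  sources (in-degree 0): A, C, G
  process A: level=0
    A->D: in-degree(D)=0, level(D)=1, enqueue
  process C: level=0
    C->F: in-degree(F)=0, level(F)=1, enqueue
  process G: level=0
    G->B: in-degree(B)=0, level(B)=1, enqueue
    G->E: in-degree(E)=0, level(E)=1, enqueue
  process D: level=1
  process F: level=1
  process B: level=1
  process E: level=1
All levels: A:0, B:1, C:0, D:1, E:1, F:1, G:0

Answer: A:0, B:1, C:0, D:1, E:1, F:1, G:0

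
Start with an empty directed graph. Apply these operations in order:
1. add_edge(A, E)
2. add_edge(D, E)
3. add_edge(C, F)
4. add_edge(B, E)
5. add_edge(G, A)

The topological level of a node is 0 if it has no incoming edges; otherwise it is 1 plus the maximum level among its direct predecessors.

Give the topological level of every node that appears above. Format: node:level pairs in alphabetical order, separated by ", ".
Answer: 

Op 1: add_edge(A, E). Edges now: 1
Op 2: add_edge(D, E). Edges now: 2
Op 3: add_edge(C, F). Edges now: 3
Op 4: add_edge(B, E). Edges now: 4
Op 5: add_edge(G, A). Edges now: 5
Compute levels (Kahn BFS):
  sources (in-degree 0): B, C, D, G
  process B: level=0
    B->E: in-degree(E)=2, level(E)>=1
  process C: level=0
    C->F: in-degree(F)=0, level(F)=1, enqueue
  process D: level=0
    D->E: in-degree(E)=1, level(E)>=1
  process G: level=0
    G->A: in-degree(A)=0, level(A)=1, enqueue
  process F: level=1
  process A: level=1
    A->E: in-degree(E)=0, level(E)=2, enqueue
  process E: level=2
All levels: A:1, B:0, C:0, D:0, E:2, F:1, G:0

Answer: A:1, B:0, C:0, D:0, E:2, F:1, G:0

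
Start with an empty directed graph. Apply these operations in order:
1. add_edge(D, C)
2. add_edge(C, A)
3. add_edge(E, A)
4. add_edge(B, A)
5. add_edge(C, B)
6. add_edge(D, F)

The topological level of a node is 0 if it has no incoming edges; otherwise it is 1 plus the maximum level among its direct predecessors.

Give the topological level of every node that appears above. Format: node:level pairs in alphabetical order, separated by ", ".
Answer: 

Answer: A:3, B:2, C:1, D:0, E:0, F:1

Derivation:
Op 1: add_edge(D, C). Edges now: 1
Op 2: add_edge(C, A). Edges now: 2
Op 3: add_edge(E, A). Edges now: 3
Op 4: add_edge(B, A). Edges now: 4
Op 5: add_edge(C, B). Edges now: 5
Op 6: add_edge(D, F). Edges now: 6
Compute levels (Kahn BFS):
  sources (in-degree 0): D, E
  process D: level=0
    D->C: in-degree(C)=0, level(C)=1, enqueue
    D->F: in-degree(F)=0, level(F)=1, enqueue
  process E: level=0
    E->A: in-degree(A)=2, level(A)>=1
  process C: level=1
    C->A: in-degree(A)=1, level(A)>=2
    C->B: in-degree(B)=0, level(B)=2, enqueue
  process F: level=1
  process B: level=2
    B->A: in-degree(A)=0, level(A)=3, enqueue
  process A: level=3
All levels: A:3, B:2, C:1, D:0, E:0, F:1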